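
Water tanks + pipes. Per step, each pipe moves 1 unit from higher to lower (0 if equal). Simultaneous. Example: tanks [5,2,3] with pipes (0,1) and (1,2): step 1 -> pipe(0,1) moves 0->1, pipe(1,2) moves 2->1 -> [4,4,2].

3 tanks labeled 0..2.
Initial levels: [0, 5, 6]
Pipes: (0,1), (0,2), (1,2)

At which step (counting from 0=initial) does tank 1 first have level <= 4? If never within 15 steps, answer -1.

Step 1: flows [1->0,2->0,2->1] -> levels [2 5 4]
Step 2: flows [1->0,2->0,1->2] -> levels [4 3 4]
Tank 1 first reaches <=4 at step 2

Answer: 2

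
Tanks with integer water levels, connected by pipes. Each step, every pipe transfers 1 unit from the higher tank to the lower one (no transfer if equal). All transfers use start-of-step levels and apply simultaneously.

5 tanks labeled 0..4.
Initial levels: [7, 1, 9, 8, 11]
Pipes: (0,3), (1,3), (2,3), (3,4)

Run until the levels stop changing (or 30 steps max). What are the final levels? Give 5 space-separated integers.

Step 1: flows [3->0,3->1,2->3,4->3] -> levels [8 2 8 8 10]
Step 2: flows [0=3,3->1,2=3,4->3] -> levels [8 3 8 8 9]
Step 3: flows [0=3,3->1,2=3,4->3] -> levels [8 4 8 8 8]
Step 4: flows [0=3,3->1,2=3,3=4] -> levels [8 5 8 7 8]
Step 5: flows [0->3,3->1,2->3,4->3] -> levels [7 6 7 9 7]
Step 6: flows [3->0,3->1,3->2,3->4] -> levels [8 7 8 5 8]
Step 7: flows [0->3,1->3,2->3,4->3] -> levels [7 6 7 9 7]
  -> period-2 cycle: step 7 state = step 5 state; never stabilizes
  -> state at step 30: (30-5) mod 2 = 1, same as step 6 -> [8 7 8 5 8]

Answer: 8 7 8 5 8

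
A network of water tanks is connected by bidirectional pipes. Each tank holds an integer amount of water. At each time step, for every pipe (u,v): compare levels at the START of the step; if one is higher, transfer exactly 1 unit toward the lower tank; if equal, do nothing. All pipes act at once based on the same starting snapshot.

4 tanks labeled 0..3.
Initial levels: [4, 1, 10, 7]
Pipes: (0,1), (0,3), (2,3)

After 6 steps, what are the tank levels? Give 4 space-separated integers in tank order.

Answer: 6 5 6 5

Derivation:
Step 1: flows [0->1,3->0,2->3] -> levels [4 2 9 7]
Step 2: flows [0->1,3->0,2->3] -> levels [4 3 8 7]
Step 3: flows [0->1,3->0,2->3] -> levels [4 4 7 7]
Step 4: flows [0=1,3->0,2=3] -> levels [5 4 7 6]
Step 5: flows [0->1,3->0,2->3] -> levels [5 5 6 6]
Step 6: flows [0=1,3->0,2=3] -> levels [6 5 6 5]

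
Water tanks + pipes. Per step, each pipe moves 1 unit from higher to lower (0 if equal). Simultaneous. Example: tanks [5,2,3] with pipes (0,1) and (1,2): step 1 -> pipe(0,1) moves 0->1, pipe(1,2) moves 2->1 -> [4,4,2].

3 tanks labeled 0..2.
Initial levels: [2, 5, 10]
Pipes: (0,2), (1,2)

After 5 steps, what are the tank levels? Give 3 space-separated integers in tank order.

Step 1: flows [2->0,2->1] -> levels [3 6 8]
Step 2: flows [2->0,2->1] -> levels [4 7 6]
Step 3: flows [2->0,1->2] -> levels [5 6 6]
Step 4: flows [2->0,1=2] -> levels [6 6 5]
Step 5: flows [0->2,1->2] -> levels [5 5 7]

Answer: 5 5 7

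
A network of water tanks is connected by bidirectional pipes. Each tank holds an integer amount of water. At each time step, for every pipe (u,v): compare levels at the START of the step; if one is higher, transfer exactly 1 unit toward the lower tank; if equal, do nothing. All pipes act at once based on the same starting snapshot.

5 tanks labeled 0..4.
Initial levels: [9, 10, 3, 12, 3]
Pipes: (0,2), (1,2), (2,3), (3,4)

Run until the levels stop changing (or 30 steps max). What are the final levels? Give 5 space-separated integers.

Step 1: flows [0->2,1->2,3->2,3->4] -> levels [8 9 6 10 4]
Step 2: flows [0->2,1->2,3->2,3->4] -> levels [7 8 9 8 5]
Step 3: flows [2->0,2->1,2->3,3->4] -> levels [8 9 6 8 6]
Step 4: flows [0->2,1->2,3->2,3->4] -> levels [7 8 9 6 7]
Step 5: flows [2->0,2->1,2->3,4->3] -> levels [8 9 6 8 6]
  -> period-2 cycle: step 5 state = step 3 state; never stabilizes
  -> state at step 30: (30-3) mod 2 = 1, same as step 4 -> [7 8 9 6 7]

Answer: 7 8 9 6 7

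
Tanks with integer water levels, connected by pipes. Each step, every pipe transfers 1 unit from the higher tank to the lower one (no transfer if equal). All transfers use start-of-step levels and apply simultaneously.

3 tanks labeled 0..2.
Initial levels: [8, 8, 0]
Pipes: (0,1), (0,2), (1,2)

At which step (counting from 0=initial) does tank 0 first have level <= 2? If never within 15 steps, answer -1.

Step 1: flows [0=1,0->2,1->2] -> levels [7 7 2]
Step 2: flows [0=1,0->2,1->2] -> levels [6 6 4]
Step 3: flows [0=1,0->2,1->2] -> levels [5 5 6]
Step 4: flows [0=1,2->0,2->1] -> levels [6 6 4]
  -> period-2 cycle (repeats step 2); tank 0 never drops to <=2
Tank 0 never reaches <=2 within 15 steps

Answer: -1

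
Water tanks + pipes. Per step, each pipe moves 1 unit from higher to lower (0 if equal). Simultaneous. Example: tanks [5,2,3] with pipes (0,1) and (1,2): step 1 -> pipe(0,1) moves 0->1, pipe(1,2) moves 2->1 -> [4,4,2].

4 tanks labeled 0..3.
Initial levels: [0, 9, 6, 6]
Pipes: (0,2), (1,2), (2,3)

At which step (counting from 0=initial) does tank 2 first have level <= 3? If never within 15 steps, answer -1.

Answer: 6

Derivation:
Step 1: flows [2->0,1->2,2=3] -> levels [1 8 6 6]
Step 2: flows [2->0,1->2,2=3] -> levels [2 7 6 6]
Step 3: flows [2->0,1->2,2=3] -> levels [3 6 6 6]
Step 4: flows [2->0,1=2,2=3] -> levels [4 6 5 6]
Step 5: flows [2->0,1->2,3->2] -> levels [5 5 6 5]
Step 6: flows [2->0,2->1,2->3] -> levels [6 6 3 6]
Tank 2 first reaches <=3 at step 6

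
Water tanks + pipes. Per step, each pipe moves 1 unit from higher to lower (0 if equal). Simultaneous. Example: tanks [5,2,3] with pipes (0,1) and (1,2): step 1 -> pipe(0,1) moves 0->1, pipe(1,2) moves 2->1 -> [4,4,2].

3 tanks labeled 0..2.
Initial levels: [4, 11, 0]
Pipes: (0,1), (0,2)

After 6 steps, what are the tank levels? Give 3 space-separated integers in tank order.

Step 1: flows [1->0,0->2] -> levels [4 10 1]
Step 2: flows [1->0,0->2] -> levels [4 9 2]
Step 3: flows [1->0,0->2] -> levels [4 8 3]
Step 4: flows [1->0,0->2] -> levels [4 7 4]
Step 5: flows [1->0,0=2] -> levels [5 6 4]
Step 6: flows [1->0,0->2] -> levels [5 5 5]

Answer: 5 5 5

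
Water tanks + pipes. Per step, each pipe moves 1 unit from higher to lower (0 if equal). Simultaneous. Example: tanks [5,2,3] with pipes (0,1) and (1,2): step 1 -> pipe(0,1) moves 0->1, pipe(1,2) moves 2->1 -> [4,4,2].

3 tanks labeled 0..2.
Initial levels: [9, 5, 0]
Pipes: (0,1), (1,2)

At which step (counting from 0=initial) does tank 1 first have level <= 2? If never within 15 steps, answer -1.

Answer: -1

Derivation:
Step 1: flows [0->1,1->2] -> levels [8 5 1]
Step 2: flows [0->1,1->2] -> levels [7 5 2]
Step 3: flows [0->1,1->2] -> levels [6 5 3]
Step 4: flows [0->1,1->2] -> levels [5 5 4]
Step 5: flows [0=1,1->2] -> levels [5 4 5]
Step 6: flows [0->1,2->1] -> levels [4 6 4]
Step 7: flows [1->0,1->2] -> levels [5 4 5]
  -> period-2 cycle (repeats step 5); tank 1 never drops to <=2
Tank 1 never reaches <=2 within 15 steps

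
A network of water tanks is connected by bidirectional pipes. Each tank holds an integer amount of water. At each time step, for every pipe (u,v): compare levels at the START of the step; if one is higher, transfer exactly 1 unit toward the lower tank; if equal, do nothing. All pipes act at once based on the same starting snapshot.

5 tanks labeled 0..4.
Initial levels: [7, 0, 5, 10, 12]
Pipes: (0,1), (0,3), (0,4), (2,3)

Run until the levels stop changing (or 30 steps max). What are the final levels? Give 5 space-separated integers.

Step 1: flows [0->1,3->0,4->0,3->2] -> levels [8 1 6 8 11]
Step 2: flows [0->1,0=3,4->0,3->2] -> levels [8 2 7 7 10]
Step 3: flows [0->1,0->3,4->0,2=3] -> levels [7 3 7 8 9]
Step 4: flows [0->1,3->0,4->0,3->2] -> levels [8 4 8 6 8]
Step 5: flows [0->1,0->3,0=4,2->3] -> levels [6 5 7 8 8]
Step 6: flows [0->1,3->0,4->0,3->2] -> levels [7 6 8 6 7]
Step 7: flows [0->1,0->3,0=4,2->3] -> levels [5 7 7 8 7]
Step 8: flows [1->0,3->0,4->0,3->2] -> levels [8 6 8 6 6]
Step 9: flows [0->1,0->3,0->4,2->3] -> levels [5 7 7 8 7]
  -> period-2 cycle: step 9 state = step 7 state; never stabilizes
  -> state at step 30: (30-7) mod 2 = 1, same as step 8 -> [8 6 8 6 6]

Answer: 8 6 8 6 6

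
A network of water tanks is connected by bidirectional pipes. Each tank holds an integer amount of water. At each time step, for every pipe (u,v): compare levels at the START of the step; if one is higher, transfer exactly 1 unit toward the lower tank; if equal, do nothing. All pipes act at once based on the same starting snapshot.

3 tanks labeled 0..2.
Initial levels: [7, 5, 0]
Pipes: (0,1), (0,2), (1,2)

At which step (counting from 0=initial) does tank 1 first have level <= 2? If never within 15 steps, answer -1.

Answer: -1

Derivation:
Step 1: flows [0->1,0->2,1->2] -> levels [5 5 2]
Step 2: flows [0=1,0->2,1->2] -> levels [4 4 4]
Step 3: flows [0=1,0=2,1=2] -> levels [4 4 4]
  -> stable; tank 1 stays at 4 > 2
Tank 1 never reaches <=2 within 15 steps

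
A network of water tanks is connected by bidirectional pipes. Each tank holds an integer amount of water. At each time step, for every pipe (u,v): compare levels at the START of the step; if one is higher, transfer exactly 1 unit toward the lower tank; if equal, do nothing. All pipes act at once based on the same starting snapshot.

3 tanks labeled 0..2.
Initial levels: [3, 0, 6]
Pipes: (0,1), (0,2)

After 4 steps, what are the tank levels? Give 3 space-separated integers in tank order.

Step 1: flows [0->1,2->0] -> levels [3 1 5]
Step 2: flows [0->1,2->0] -> levels [3 2 4]
Step 3: flows [0->1,2->0] -> levels [3 3 3]
Step 4: flows [0=1,0=2] -> levels [3 3 3]

Answer: 3 3 3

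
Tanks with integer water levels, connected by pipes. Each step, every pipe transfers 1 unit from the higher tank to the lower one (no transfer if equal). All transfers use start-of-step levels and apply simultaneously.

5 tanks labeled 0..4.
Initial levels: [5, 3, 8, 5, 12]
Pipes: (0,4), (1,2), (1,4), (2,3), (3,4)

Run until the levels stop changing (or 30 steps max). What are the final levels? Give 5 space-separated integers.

Answer: 7 7 6 7 6

Derivation:
Step 1: flows [4->0,2->1,4->1,2->3,4->3] -> levels [6 5 6 7 9]
Step 2: flows [4->0,2->1,4->1,3->2,4->3] -> levels [7 7 6 7 6]
Step 3: flows [0->4,1->2,1->4,3->2,3->4] -> levels [6 5 8 5 9]
Step 4: flows [4->0,2->1,4->1,2->3,4->3] -> levels [7 7 6 7 6]
  -> period-2 cycle: step 4 state = step 2 state; never stabilizes
  -> state at step 30: (30-2) mod 2 = 0, same as step 2 -> [7 7 6 7 6]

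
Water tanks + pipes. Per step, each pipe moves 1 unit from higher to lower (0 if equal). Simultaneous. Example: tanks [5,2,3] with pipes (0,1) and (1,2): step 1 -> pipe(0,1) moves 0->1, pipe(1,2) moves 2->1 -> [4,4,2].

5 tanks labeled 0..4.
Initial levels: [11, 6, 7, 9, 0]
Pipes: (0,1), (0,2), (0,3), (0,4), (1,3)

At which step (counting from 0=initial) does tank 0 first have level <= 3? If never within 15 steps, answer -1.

Answer: -1

Derivation:
Step 1: flows [0->1,0->2,0->3,0->4,3->1] -> levels [7 8 8 9 1]
Step 2: flows [1->0,2->0,3->0,0->4,3->1] -> levels [9 8 7 7 2]
Step 3: flows [0->1,0->2,0->3,0->4,1->3] -> levels [5 8 8 9 3]
Step 4: flows [1->0,2->0,3->0,0->4,3->1] -> levels [7 8 7 7 4]
Step 5: flows [1->0,0=2,0=3,0->4,1->3] -> levels [7 6 7 8 5]
Step 6: flows [0->1,0=2,3->0,0->4,3->1] -> levels [6 8 7 6 6]
Step 7: flows [1->0,2->0,0=3,0=4,1->3] -> levels [8 6 6 7 6]
Step 8: flows [0->1,0->2,0->3,0->4,3->1] -> levels [4 8 7 7 7]
Step 9: flows [1->0,2->0,3->0,4->0,1->3] -> levels [8 6 6 7 6]
  -> period-2 cycle (repeats step 7); tank 0 never drops to <=3
Tank 0 never reaches <=3 within 15 steps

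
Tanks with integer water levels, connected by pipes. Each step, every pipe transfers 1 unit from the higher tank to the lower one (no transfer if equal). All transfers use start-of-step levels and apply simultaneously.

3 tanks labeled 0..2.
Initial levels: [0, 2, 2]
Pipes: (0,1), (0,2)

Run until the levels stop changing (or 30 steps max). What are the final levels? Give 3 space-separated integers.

Answer: 0 2 2

Derivation:
Step 1: flows [1->0,2->0] -> levels [2 1 1]
Step 2: flows [0->1,0->2] -> levels [0 2 2]
  -> period-2 cycle: step 2 state = step 0 state; never stabilizes
  -> state at step 30: (30-0) mod 2 = 0, same as step 0 -> [0 2 2]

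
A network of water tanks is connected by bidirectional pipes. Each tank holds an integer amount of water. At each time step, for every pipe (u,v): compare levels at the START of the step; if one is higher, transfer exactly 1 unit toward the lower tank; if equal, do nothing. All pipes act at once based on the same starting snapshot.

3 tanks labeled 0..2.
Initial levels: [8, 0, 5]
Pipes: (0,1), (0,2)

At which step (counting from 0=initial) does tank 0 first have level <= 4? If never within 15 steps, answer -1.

Answer: 4

Derivation:
Step 1: flows [0->1,0->2] -> levels [6 1 6]
Step 2: flows [0->1,0=2] -> levels [5 2 6]
Step 3: flows [0->1,2->0] -> levels [5 3 5]
Step 4: flows [0->1,0=2] -> levels [4 4 5]
Tank 0 first reaches <=4 at step 4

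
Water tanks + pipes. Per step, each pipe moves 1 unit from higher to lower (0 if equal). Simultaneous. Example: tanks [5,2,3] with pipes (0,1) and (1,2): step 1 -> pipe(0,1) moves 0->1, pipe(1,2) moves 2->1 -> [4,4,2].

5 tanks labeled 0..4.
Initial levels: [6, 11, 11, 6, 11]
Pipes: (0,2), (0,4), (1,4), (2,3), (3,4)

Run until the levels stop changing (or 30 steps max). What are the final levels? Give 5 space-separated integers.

Step 1: flows [2->0,4->0,1=4,2->3,4->3] -> levels [8 11 9 8 9]
Step 2: flows [2->0,4->0,1->4,2->3,4->3] -> levels [10 10 7 10 8]
Step 3: flows [0->2,0->4,1->4,3->2,3->4] -> levels [8 9 9 8 11]
Step 4: flows [2->0,4->0,4->1,2->3,4->3] -> levels [10 10 7 10 8]
  -> period-2 cycle: step 4 state = step 2 state; never stabilizes
  -> state at step 30: (30-2) mod 2 = 0, same as step 2 -> [10 10 7 10 8]

Answer: 10 10 7 10 8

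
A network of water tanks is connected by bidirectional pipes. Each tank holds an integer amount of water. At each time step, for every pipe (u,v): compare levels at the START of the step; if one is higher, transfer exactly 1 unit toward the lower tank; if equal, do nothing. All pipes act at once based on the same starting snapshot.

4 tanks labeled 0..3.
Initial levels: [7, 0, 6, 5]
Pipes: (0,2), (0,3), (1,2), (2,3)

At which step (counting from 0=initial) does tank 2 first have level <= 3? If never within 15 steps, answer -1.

Step 1: flows [0->2,0->3,2->1,2->3] -> levels [5 1 5 7]
Step 2: flows [0=2,3->0,2->1,3->2] -> levels [6 2 5 5]
Step 3: flows [0->2,0->3,2->1,2=3] -> levels [4 3 5 6]
Step 4: flows [2->0,3->0,2->1,3->2] -> levels [6 4 4 4]
Step 5: flows [0->2,0->3,1=2,2=3] -> levels [4 4 5 5]
Step 6: flows [2->0,3->0,2->1,2=3] -> levels [6 5 3 4]
Tank 2 first reaches <=3 at step 6

Answer: 6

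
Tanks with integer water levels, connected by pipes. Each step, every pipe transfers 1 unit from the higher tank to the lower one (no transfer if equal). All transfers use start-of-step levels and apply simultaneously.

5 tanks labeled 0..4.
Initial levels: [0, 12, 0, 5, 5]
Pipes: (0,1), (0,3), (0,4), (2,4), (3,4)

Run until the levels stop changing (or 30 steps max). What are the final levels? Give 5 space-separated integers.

Answer: 5 4 3 4 6

Derivation:
Step 1: flows [1->0,3->0,4->0,4->2,3=4] -> levels [3 11 1 4 3]
Step 2: flows [1->0,3->0,0=4,4->2,3->4] -> levels [5 10 2 2 3]
Step 3: flows [1->0,0->3,0->4,4->2,4->3] -> levels [4 9 3 4 2]
Step 4: flows [1->0,0=3,0->4,2->4,3->4] -> levels [4 8 2 3 5]
Step 5: flows [1->0,0->3,4->0,4->2,4->3] -> levels [5 7 3 5 2]
Step 6: flows [1->0,0=3,0->4,2->4,3->4] -> levels [5 6 2 4 5]
Step 7: flows [1->0,0->3,0=4,4->2,4->3] -> levels [5 5 3 6 3]
Step 8: flows [0=1,3->0,0->4,2=4,3->4] -> levels [5 5 3 4 5]
Step 9: flows [0=1,0->3,0=4,4->2,4->3] -> levels [4 5 4 6 3]
Step 10: flows [1->0,3->0,0->4,2->4,3->4] -> levels [5 4 3 4 6]
Step 11: flows [0->1,0->3,4->0,4->2,4->3] -> levels [4 5 4 6 3]
  -> period-2 cycle: step 11 state = step 9 state; never stabilizes
  -> state at step 30: (30-9) mod 2 = 1, same as step 10 -> [5 4 3 4 6]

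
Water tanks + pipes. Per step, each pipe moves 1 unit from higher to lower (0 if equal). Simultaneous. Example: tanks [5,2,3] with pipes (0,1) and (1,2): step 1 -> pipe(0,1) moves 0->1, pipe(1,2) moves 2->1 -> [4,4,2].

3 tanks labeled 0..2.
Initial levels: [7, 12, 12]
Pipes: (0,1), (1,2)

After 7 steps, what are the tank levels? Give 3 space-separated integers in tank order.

Step 1: flows [1->0,1=2] -> levels [8 11 12]
Step 2: flows [1->0,2->1] -> levels [9 11 11]
Step 3: flows [1->0,1=2] -> levels [10 10 11]
Step 4: flows [0=1,2->1] -> levels [10 11 10]
Step 5: flows [1->0,1->2] -> levels [11 9 11]
Step 6: flows [0->1,2->1] -> levels [10 11 10]
  -> period-2 cycle: step 6 state = step 4 state
  -> state at step 7: (7-4) mod 2 = 1, same as step 5 -> [11 9 11]

Answer: 11 9 11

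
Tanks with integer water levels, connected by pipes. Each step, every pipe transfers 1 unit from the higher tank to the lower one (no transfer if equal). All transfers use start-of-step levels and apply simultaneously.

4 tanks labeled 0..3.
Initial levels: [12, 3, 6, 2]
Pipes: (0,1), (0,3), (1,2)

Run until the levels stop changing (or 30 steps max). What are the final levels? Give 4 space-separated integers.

Answer: 5 7 5 6

Derivation:
Step 1: flows [0->1,0->3,2->1] -> levels [10 5 5 3]
Step 2: flows [0->1,0->3,1=2] -> levels [8 6 5 4]
Step 3: flows [0->1,0->3,1->2] -> levels [6 6 6 5]
Step 4: flows [0=1,0->3,1=2] -> levels [5 6 6 6]
Step 5: flows [1->0,3->0,1=2] -> levels [7 5 6 5]
Step 6: flows [0->1,0->3,2->1] -> levels [5 7 5 6]
Step 7: flows [1->0,3->0,1->2] -> levels [7 5 6 5]
  -> period-2 cycle: step 7 state = step 5 state; never stabilizes
  -> state at step 30: (30-5) mod 2 = 1, same as step 6 -> [5 7 5 6]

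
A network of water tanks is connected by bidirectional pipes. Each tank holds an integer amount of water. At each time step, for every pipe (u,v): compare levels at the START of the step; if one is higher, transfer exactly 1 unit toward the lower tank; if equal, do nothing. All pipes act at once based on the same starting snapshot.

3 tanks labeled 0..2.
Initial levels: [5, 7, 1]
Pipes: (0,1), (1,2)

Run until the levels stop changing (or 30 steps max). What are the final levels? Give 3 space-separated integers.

Answer: 4 5 4

Derivation:
Step 1: flows [1->0,1->2] -> levels [6 5 2]
Step 2: flows [0->1,1->2] -> levels [5 5 3]
Step 3: flows [0=1,1->2] -> levels [5 4 4]
Step 4: flows [0->1,1=2] -> levels [4 5 4]
Step 5: flows [1->0,1->2] -> levels [5 3 5]
Step 6: flows [0->1,2->1] -> levels [4 5 4]
  -> period-2 cycle: step 6 state = step 4 state; never stabilizes
  -> state at step 30: (30-4) mod 2 = 0, same as step 4 -> [4 5 4]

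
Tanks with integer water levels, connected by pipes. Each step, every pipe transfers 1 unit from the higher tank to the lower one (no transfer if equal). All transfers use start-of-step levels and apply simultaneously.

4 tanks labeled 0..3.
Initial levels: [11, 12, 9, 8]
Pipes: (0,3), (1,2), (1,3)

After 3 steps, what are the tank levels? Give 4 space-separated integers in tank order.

Step 1: flows [0->3,1->2,1->3] -> levels [10 10 10 10]
Step 2: flows [0=3,1=2,1=3] -> levels [10 10 10 10]
  -> stable; steps 3..3 unchanged -> [10 10 10 10]

Answer: 10 10 10 10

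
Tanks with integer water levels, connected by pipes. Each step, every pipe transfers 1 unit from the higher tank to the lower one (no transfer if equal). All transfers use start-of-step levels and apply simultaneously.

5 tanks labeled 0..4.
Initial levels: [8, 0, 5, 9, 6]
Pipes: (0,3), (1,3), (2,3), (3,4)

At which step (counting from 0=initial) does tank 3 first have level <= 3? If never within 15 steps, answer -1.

Step 1: flows [3->0,3->1,3->2,3->4] -> levels [9 1 6 5 7]
Step 2: flows [0->3,3->1,2->3,4->3] -> levels [8 2 5 7 6]
Step 3: flows [0->3,3->1,3->2,3->4] -> levels [7 3 6 5 7]
Step 4: flows [0->3,3->1,2->3,4->3] -> levels [6 4 5 7 6]
Step 5: flows [3->0,3->1,3->2,3->4] -> levels [7 5 6 3 7]
Tank 3 first reaches <=3 at step 5

Answer: 5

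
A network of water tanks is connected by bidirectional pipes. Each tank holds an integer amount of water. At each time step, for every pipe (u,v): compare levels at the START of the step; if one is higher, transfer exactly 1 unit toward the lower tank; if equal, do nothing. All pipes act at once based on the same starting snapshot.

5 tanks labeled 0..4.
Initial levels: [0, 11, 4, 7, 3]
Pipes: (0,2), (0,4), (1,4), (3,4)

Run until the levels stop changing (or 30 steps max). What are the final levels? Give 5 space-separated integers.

Step 1: flows [2->0,4->0,1->4,3->4] -> levels [2 10 3 6 4]
Step 2: flows [2->0,4->0,1->4,3->4] -> levels [4 9 2 5 5]
Step 3: flows [0->2,4->0,1->4,3=4] -> levels [4 8 3 5 5]
Step 4: flows [0->2,4->0,1->4,3=4] -> levels [4 7 4 5 5]
Step 5: flows [0=2,4->0,1->4,3=4] -> levels [5 6 4 5 5]
Step 6: flows [0->2,0=4,1->4,3=4] -> levels [4 5 5 5 6]
Step 7: flows [2->0,4->0,4->1,4->3] -> levels [6 6 4 6 3]
Step 8: flows [0->2,0->4,1->4,3->4] -> levels [4 5 5 5 6]
  -> period-2 cycle: step 8 state = step 6 state; never stabilizes
  -> state at step 30: (30-6) mod 2 = 0, same as step 6 -> [4 5 5 5 6]

Answer: 4 5 5 5 6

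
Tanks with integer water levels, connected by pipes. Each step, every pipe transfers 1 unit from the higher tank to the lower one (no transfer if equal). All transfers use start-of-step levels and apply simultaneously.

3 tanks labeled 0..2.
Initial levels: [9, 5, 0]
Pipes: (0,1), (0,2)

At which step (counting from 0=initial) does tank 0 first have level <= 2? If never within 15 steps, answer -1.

Answer: -1

Derivation:
Step 1: flows [0->1,0->2] -> levels [7 6 1]
Step 2: flows [0->1,0->2] -> levels [5 7 2]
Step 3: flows [1->0,0->2] -> levels [5 6 3]
Step 4: flows [1->0,0->2] -> levels [5 5 4]
Step 5: flows [0=1,0->2] -> levels [4 5 5]
Step 6: flows [1->0,2->0] -> levels [6 4 4]
Step 7: flows [0->1,0->2] -> levels [4 5 5]
  -> period-2 cycle (repeats step 5); tank 0 never drops to <=2
Tank 0 never reaches <=2 within 15 steps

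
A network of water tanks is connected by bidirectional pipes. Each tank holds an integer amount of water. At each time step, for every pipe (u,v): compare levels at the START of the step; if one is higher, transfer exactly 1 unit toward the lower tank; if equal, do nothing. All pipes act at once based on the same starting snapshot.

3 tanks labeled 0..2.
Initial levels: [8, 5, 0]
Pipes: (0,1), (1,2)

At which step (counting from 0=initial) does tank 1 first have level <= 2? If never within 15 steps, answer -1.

Step 1: flows [0->1,1->2] -> levels [7 5 1]
Step 2: flows [0->1,1->2] -> levels [6 5 2]
Step 3: flows [0->1,1->2] -> levels [5 5 3]
Step 4: flows [0=1,1->2] -> levels [5 4 4]
Step 5: flows [0->1,1=2] -> levels [4 5 4]
Step 6: flows [1->0,1->2] -> levels [5 3 5]
Step 7: flows [0->1,2->1] -> levels [4 5 4]
  -> period-2 cycle (repeats step 5); tank 1 never drops to <=2
Tank 1 never reaches <=2 within 15 steps

Answer: -1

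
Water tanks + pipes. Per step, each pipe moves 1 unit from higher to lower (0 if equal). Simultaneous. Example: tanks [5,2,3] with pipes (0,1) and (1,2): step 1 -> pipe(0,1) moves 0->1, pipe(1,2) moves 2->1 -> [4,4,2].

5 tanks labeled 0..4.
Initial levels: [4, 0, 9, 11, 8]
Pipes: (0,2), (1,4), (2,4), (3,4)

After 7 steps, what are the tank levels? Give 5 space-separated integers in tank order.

Step 1: flows [2->0,4->1,2->4,3->4] -> levels [5 1 7 10 9]
Step 2: flows [2->0,4->1,4->2,3->4] -> levels [6 2 7 9 8]
Step 3: flows [2->0,4->1,4->2,3->4] -> levels [7 3 7 8 7]
Step 4: flows [0=2,4->1,2=4,3->4] -> levels [7 4 7 7 7]
Step 5: flows [0=2,4->1,2=4,3=4] -> levels [7 5 7 7 6]
Step 6: flows [0=2,4->1,2->4,3->4] -> levels [7 6 6 6 7]
Step 7: flows [0->2,4->1,4->2,4->3] -> levels [6 7 8 7 4]

Answer: 6 7 8 7 4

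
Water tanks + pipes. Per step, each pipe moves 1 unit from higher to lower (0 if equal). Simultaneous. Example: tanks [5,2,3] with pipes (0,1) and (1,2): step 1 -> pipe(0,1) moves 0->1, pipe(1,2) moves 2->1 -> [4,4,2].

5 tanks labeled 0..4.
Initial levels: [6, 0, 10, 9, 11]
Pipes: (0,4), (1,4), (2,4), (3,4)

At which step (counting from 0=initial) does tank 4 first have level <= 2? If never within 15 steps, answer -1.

Step 1: flows [4->0,4->1,4->2,4->3] -> levels [7 1 11 10 7]
Step 2: flows [0=4,4->1,2->4,3->4] -> levels [7 2 10 9 8]
Step 3: flows [4->0,4->1,2->4,3->4] -> levels [8 3 9 8 8]
Step 4: flows [0=4,4->1,2->4,3=4] -> levels [8 4 8 8 8]
Step 5: flows [0=4,4->1,2=4,3=4] -> levels [8 5 8 8 7]
Step 6: flows [0->4,4->1,2->4,3->4] -> levels [7 6 7 7 9]
Step 7: flows [4->0,4->1,4->2,4->3] -> levels [8 7 8 8 5]
Step 8: flows [0->4,1->4,2->4,3->4] -> levels [7 6 7 7 9]
  -> period-2 cycle (repeats step 6); tank 4 never drops to <=2
Tank 4 never reaches <=2 within 15 steps

Answer: -1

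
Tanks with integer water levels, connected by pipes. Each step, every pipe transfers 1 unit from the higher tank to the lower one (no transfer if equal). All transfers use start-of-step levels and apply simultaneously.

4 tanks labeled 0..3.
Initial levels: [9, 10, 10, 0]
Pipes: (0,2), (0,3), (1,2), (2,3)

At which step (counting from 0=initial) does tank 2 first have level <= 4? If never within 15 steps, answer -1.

Answer: -1

Derivation:
Step 1: flows [2->0,0->3,1=2,2->3] -> levels [9 10 8 2]
Step 2: flows [0->2,0->3,1->2,2->3] -> levels [7 9 9 4]
Step 3: flows [2->0,0->3,1=2,2->3] -> levels [7 9 7 6]
Step 4: flows [0=2,0->3,1->2,2->3] -> levels [6 8 7 8]
Step 5: flows [2->0,3->0,1->2,3->2] -> levels [8 7 8 6]
Step 6: flows [0=2,0->3,2->1,2->3] -> levels [7 8 6 8]
Step 7: flows [0->2,3->0,1->2,3->2] -> levels [7 7 9 6]
Step 8: flows [2->0,0->3,2->1,2->3] -> levels [7 8 6 8]
  -> period-2 cycle (repeats step 6); tank 2 never drops to <=4
Tank 2 never reaches <=4 within 15 steps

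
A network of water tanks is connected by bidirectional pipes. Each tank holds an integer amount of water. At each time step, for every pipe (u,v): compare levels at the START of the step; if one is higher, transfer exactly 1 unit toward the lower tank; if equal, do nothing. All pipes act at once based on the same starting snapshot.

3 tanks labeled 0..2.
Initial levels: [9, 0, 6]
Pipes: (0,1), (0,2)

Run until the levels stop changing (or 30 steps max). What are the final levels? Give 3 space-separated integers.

Answer: 5 5 5

Derivation:
Step 1: flows [0->1,0->2] -> levels [7 1 7]
Step 2: flows [0->1,0=2] -> levels [6 2 7]
Step 3: flows [0->1,2->0] -> levels [6 3 6]
Step 4: flows [0->1,0=2] -> levels [5 4 6]
Step 5: flows [0->1,2->0] -> levels [5 5 5]
Step 6: flows [0=1,0=2] -> levels [5 5 5]
  -> stable (no change)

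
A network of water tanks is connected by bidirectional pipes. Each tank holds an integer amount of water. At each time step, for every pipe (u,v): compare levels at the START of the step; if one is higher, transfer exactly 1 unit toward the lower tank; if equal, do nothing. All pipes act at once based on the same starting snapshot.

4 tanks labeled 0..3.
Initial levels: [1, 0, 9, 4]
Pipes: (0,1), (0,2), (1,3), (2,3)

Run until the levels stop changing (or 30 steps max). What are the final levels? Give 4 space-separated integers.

Answer: 4 3 4 3

Derivation:
Step 1: flows [0->1,2->0,3->1,2->3] -> levels [1 2 7 4]
Step 2: flows [1->0,2->0,3->1,2->3] -> levels [3 2 5 4]
Step 3: flows [0->1,2->0,3->1,2->3] -> levels [3 4 3 4]
Step 4: flows [1->0,0=2,1=3,3->2] -> levels [4 3 4 3]
Step 5: flows [0->1,0=2,1=3,2->3] -> levels [3 4 3 4]
  -> period-2 cycle: step 5 state = step 3 state; never stabilizes
  -> state at step 30: (30-3) mod 2 = 1, same as step 4 -> [4 3 4 3]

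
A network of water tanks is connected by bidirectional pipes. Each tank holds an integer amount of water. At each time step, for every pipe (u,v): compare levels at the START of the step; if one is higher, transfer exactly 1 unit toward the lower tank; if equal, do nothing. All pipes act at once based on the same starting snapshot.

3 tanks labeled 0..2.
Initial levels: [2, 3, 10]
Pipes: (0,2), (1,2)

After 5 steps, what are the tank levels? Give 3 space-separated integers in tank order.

Step 1: flows [2->0,2->1] -> levels [3 4 8]
Step 2: flows [2->0,2->1] -> levels [4 5 6]
Step 3: flows [2->0,2->1] -> levels [5 6 4]
Step 4: flows [0->2,1->2] -> levels [4 5 6]
  -> period-2 cycle: step 4 state = step 2 state
  -> state at step 5: (5-2) mod 2 = 1, same as step 3 -> [5 6 4]

Answer: 5 6 4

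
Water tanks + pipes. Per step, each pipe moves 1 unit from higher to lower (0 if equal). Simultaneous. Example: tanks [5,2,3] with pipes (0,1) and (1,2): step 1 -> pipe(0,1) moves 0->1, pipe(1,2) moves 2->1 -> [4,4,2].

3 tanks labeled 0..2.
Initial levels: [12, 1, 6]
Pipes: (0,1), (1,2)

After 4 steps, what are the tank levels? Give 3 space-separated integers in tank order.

Answer: 8 6 5

Derivation:
Step 1: flows [0->1,2->1] -> levels [11 3 5]
Step 2: flows [0->1,2->1] -> levels [10 5 4]
Step 3: flows [0->1,1->2] -> levels [9 5 5]
Step 4: flows [0->1,1=2] -> levels [8 6 5]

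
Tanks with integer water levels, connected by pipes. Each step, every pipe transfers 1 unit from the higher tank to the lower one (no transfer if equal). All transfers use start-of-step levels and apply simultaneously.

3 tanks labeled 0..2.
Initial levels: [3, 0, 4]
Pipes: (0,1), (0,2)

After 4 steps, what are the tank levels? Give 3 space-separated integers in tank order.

Step 1: flows [0->1,2->0] -> levels [3 1 3]
Step 2: flows [0->1,0=2] -> levels [2 2 3]
Step 3: flows [0=1,2->0] -> levels [3 2 2]
Step 4: flows [0->1,0->2] -> levels [1 3 3]

Answer: 1 3 3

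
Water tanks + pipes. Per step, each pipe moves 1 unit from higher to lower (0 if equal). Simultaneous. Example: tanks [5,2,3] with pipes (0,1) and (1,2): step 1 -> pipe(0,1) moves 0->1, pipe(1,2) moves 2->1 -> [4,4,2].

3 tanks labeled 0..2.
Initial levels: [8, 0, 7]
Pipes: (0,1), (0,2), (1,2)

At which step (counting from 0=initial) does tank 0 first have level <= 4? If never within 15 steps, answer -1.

Step 1: flows [0->1,0->2,2->1] -> levels [6 2 7]
Step 2: flows [0->1,2->0,2->1] -> levels [6 4 5]
Step 3: flows [0->1,0->2,2->1] -> levels [4 6 5]
Tank 0 first reaches <=4 at step 3

Answer: 3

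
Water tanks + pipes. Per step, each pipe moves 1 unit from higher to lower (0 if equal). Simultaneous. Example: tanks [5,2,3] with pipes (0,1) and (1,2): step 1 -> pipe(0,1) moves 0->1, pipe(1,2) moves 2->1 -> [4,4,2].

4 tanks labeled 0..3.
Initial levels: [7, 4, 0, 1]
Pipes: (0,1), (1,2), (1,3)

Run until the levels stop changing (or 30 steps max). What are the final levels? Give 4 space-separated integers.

Step 1: flows [0->1,1->2,1->3] -> levels [6 3 1 2]
Step 2: flows [0->1,1->2,1->3] -> levels [5 2 2 3]
Step 3: flows [0->1,1=2,3->1] -> levels [4 4 2 2]
Step 4: flows [0=1,1->2,1->3] -> levels [4 2 3 3]
Step 5: flows [0->1,2->1,3->1] -> levels [3 5 2 2]
Step 6: flows [1->0,1->2,1->3] -> levels [4 2 3 3]
  -> period-2 cycle: step 6 state = step 4 state; never stabilizes
  -> state at step 30: (30-4) mod 2 = 0, same as step 4 -> [4 2 3 3]

Answer: 4 2 3 3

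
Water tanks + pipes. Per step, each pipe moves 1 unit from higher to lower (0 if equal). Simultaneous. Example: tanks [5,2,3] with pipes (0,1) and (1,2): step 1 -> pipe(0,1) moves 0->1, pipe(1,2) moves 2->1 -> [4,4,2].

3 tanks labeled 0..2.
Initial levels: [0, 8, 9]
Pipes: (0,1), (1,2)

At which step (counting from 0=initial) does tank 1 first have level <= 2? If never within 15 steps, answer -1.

Step 1: flows [1->0,2->1] -> levels [1 8 8]
Step 2: flows [1->0,1=2] -> levels [2 7 8]
Step 3: flows [1->0,2->1] -> levels [3 7 7]
Step 4: flows [1->0,1=2] -> levels [4 6 7]
Step 5: flows [1->0,2->1] -> levels [5 6 6]
Step 6: flows [1->0,1=2] -> levels [6 5 6]
Step 7: flows [0->1,2->1] -> levels [5 7 5]
Step 8: flows [1->0,1->2] -> levels [6 5 6]
  -> period-2 cycle (repeats step 6); tank 1 never drops to <=2
Tank 1 never reaches <=2 within 15 steps

Answer: -1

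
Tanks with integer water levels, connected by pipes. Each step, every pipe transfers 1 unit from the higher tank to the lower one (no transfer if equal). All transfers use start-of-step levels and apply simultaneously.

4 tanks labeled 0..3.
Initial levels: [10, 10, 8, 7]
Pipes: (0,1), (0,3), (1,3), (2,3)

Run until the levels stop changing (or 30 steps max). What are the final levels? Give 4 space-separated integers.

Step 1: flows [0=1,0->3,1->3,2->3] -> levels [9 9 7 10]
Step 2: flows [0=1,3->0,3->1,3->2] -> levels [10 10 8 7]
  -> period-2 cycle: step 2 state = step 0 state; never stabilizes
  -> state at step 30: (30-0) mod 2 = 0, same as step 0 -> [10 10 8 7]

Answer: 10 10 8 7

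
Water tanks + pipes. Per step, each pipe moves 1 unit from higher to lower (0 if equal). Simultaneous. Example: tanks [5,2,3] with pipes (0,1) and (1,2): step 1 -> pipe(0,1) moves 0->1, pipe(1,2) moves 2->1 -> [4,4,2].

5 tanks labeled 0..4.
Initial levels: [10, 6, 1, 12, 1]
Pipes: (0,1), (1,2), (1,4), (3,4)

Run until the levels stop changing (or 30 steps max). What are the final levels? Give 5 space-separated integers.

Answer: 6 4 6 6 8

Derivation:
Step 1: flows [0->1,1->2,1->4,3->4] -> levels [9 5 2 11 3]
Step 2: flows [0->1,1->2,1->4,3->4] -> levels [8 4 3 10 5]
Step 3: flows [0->1,1->2,4->1,3->4] -> levels [7 5 4 9 5]
Step 4: flows [0->1,1->2,1=4,3->4] -> levels [6 5 5 8 6]
Step 5: flows [0->1,1=2,4->1,3->4] -> levels [5 7 5 7 6]
Step 6: flows [1->0,1->2,1->4,3->4] -> levels [6 4 6 6 8]
Step 7: flows [0->1,2->1,4->1,4->3] -> levels [5 7 5 7 6]
  -> period-2 cycle: step 7 state = step 5 state; never stabilizes
  -> state at step 30: (30-5) mod 2 = 1, same as step 6 -> [6 4 6 6 8]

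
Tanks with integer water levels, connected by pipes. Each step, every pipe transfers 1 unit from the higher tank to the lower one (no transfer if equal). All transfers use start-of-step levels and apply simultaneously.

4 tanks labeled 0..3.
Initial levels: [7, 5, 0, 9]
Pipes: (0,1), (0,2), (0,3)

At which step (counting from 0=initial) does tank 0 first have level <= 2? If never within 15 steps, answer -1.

Answer: -1

Derivation:
Step 1: flows [0->1,0->2,3->0] -> levels [6 6 1 8]
Step 2: flows [0=1,0->2,3->0] -> levels [6 6 2 7]
Step 3: flows [0=1,0->2,3->0] -> levels [6 6 3 6]
Step 4: flows [0=1,0->2,0=3] -> levels [5 6 4 6]
Step 5: flows [1->0,0->2,3->0] -> levels [6 5 5 5]
Step 6: flows [0->1,0->2,0->3] -> levels [3 6 6 6]
Step 7: flows [1->0,2->0,3->0] -> levels [6 5 5 5]
  -> period-2 cycle (repeats step 5); tank 0 never drops to <=2
Tank 0 never reaches <=2 within 15 steps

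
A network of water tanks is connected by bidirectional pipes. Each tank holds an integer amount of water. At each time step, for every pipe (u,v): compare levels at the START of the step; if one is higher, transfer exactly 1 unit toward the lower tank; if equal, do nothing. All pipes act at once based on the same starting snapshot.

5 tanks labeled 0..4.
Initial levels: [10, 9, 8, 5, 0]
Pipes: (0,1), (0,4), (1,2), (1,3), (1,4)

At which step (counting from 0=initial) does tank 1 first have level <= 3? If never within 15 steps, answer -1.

Step 1: flows [0->1,0->4,1->2,1->3,1->4] -> levels [8 7 9 6 2]
Step 2: flows [0->1,0->4,2->1,1->3,1->4] -> levels [6 7 8 7 4]
Step 3: flows [1->0,0->4,2->1,1=3,1->4] -> levels [6 6 7 7 6]
Step 4: flows [0=1,0=4,2->1,3->1,1=4] -> levels [6 8 6 6 6]
Step 5: flows [1->0,0=4,1->2,1->3,1->4] -> levels [7 4 7 7 7]
Step 6: flows [0->1,0=4,2->1,3->1,4->1] -> levels [6 8 6 6 6]
  -> period-2 cycle (repeats step 4); tank 1 never drops to <=3
Tank 1 never reaches <=3 within 15 steps

Answer: -1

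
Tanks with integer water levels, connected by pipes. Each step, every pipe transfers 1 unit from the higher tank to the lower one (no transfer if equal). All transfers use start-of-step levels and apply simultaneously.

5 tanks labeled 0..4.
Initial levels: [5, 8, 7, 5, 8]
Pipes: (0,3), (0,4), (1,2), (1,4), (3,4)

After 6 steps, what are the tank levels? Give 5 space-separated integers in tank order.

Step 1: flows [0=3,4->0,1->2,1=4,4->3] -> levels [6 7 8 6 6]
Step 2: flows [0=3,0=4,2->1,1->4,3=4] -> levels [6 7 7 6 7]
Step 3: flows [0=3,4->0,1=2,1=4,4->3] -> levels [7 7 7 7 5]
Step 4: flows [0=3,0->4,1=2,1->4,3->4] -> levels [6 6 7 6 8]
Step 5: flows [0=3,4->0,2->1,4->1,4->3] -> levels [7 8 6 7 5]
Step 6: flows [0=3,0->4,1->2,1->4,3->4] -> levels [6 6 7 6 8]

Answer: 6 6 7 6 8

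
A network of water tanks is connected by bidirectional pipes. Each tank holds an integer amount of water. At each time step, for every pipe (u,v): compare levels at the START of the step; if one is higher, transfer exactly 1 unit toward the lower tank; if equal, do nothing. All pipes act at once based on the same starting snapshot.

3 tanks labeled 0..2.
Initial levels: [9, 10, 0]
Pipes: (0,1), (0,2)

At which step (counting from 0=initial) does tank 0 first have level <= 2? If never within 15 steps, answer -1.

Answer: -1

Derivation:
Step 1: flows [1->0,0->2] -> levels [9 9 1]
Step 2: flows [0=1,0->2] -> levels [8 9 2]
Step 3: flows [1->0,0->2] -> levels [8 8 3]
Step 4: flows [0=1,0->2] -> levels [7 8 4]
Step 5: flows [1->0,0->2] -> levels [7 7 5]
Step 6: flows [0=1,0->2] -> levels [6 7 6]
Step 7: flows [1->0,0=2] -> levels [7 6 6]
Step 8: flows [0->1,0->2] -> levels [5 7 7]
Step 9: flows [1->0,2->0] -> levels [7 6 6]
  -> period-2 cycle (repeats step 7); tank 0 never drops to <=2
Tank 0 never reaches <=2 within 15 steps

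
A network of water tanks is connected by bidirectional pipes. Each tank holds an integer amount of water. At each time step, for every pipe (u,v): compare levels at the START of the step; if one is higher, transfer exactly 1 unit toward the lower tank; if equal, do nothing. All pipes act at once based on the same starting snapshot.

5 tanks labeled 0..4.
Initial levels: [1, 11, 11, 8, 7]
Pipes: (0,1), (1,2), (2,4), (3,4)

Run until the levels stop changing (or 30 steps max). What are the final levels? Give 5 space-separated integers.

Answer: 6 8 7 8 9

Derivation:
Step 1: flows [1->0,1=2,2->4,3->4] -> levels [2 10 10 7 9]
Step 2: flows [1->0,1=2,2->4,4->3] -> levels [3 9 9 8 9]
Step 3: flows [1->0,1=2,2=4,4->3] -> levels [4 8 9 9 8]
Step 4: flows [1->0,2->1,2->4,3->4] -> levels [5 8 7 8 10]
Step 5: flows [1->0,1->2,4->2,4->3] -> levels [6 6 9 9 8]
Step 6: flows [0=1,2->1,2->4,3->4] -> levels [6 7 7 8 10]
Step 7: flows [1->0,1=2,4->2,4->3] -> levels [7 6 8 9 8]
Step 8: flows [0->1,2->1,2=4,3->4] -> levels [6 8 7 8 9]
Step 9: flows [1->0,1->2,4->2,4->3] -> levels [7 6 9 9 7]
Step 10: flows [0->1,2->1,2->4,3->4] -> levels [6 8 7 8 9]
  -> period-2 cycle: step 10 state = step 8 state; never stabilizes
  -> state at step 30: (30-8) mod 2 = 0, same as step 8 -> [6 8 7 8 9]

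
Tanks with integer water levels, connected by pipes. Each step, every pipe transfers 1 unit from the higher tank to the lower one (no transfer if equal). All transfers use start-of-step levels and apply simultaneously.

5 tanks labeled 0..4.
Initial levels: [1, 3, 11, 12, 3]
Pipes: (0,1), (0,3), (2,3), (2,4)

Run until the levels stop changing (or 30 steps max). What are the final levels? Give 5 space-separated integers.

Answer: 4 6 6 7 7

Derivation:
Step 1: flows [1->0,3->0,3->2,2->4] -> levels [3 2 11 10 4]
Step 2: flows [0->1,3->0,2->3,2->4] -> levels [3 3 9 10 5]
Step 3: flows [0=1,3->0,3->2,2->4] -> levels [4 3 9 8 6]
Step 4: flows [0->1,3->0,2->3,2->4] -> levels [4 4 7 8 7]
Step 5: flows [0=1,3->0,3->2,2=4] -> levels [5 4 8 6 7]
Step 6: flows [0->1,3->0,2->3,2->4] -> levels [5 5 6 6 8]
Step 7: flows [0=1,3->0,2=3,4->2] -> levels [6 5 7 5 7]
Step 8: flows [0->1,0->3,2->3,2=4] -> levels [4 6 6 7 7]
Step 9: flows [1->0,3->0,3->2,4->2] -> levels [6 5 8 5 6]
Step 10: flows [0->1,0->3,2->3,2->4] -> levels [4 6 6 7 7]
  -> period-2 cycle: step 10 state = step 8 state; never stabilizes
  -> state at step 30: (30-8) mod 2 = 0, same as step 8 -> [4 6 6 7 7]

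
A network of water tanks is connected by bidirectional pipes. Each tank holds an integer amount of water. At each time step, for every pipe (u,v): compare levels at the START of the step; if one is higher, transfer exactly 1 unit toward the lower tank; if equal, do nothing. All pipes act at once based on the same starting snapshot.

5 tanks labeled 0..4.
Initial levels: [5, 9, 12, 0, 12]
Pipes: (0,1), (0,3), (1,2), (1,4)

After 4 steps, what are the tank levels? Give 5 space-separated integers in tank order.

Step 1: flows [1->0,0->3,2->1,4->1] -> levels [5 10 11 1 11]
Step 2: flows [1->0,0->3,2->1,4->1] -> levels [5 11 10 2 10]
Step 3: flows [1->0,0->3,1->2,1->4] -> levels [5 8 11 3 11]
Step 4: flows [1->0,0->3,2->1,4->1] -> levels [5 9 10 4 10]

Answer: 5 9 10 4 10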